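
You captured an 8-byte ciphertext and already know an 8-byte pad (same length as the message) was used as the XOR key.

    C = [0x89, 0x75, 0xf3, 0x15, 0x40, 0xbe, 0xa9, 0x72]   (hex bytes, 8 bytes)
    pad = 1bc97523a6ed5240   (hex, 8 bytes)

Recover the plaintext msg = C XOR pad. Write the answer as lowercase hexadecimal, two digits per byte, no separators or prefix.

92bc8636e653fb32

XOR is its own inverse, so applying the key byte-wise gives the result directly.
byte 0: 89 ⊕ 1b = 92
byte 1: 75 ⊕ c9 = bc
byte 2: f3 ⊕ 75 = 86
byte 3: 15 ⊕ 23 = 36
byte 4: 40 ⊕ a6 = e6
byte 5: be ⊕ ed = 53
byte 6: a9 ⊕ 52 = fb
byte 7: 72 ⊕ 40 = 32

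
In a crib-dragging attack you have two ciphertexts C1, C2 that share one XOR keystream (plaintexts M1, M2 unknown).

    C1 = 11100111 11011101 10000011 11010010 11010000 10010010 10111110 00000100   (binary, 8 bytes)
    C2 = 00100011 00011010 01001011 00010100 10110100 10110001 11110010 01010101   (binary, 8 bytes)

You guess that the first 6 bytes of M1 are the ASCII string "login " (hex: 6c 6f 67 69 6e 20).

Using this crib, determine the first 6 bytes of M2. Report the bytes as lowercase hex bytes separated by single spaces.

a8 a8 af af 0a 03

First, C1 ⊕ C2 = (M1 ⊕ K) ⊕ (M2 ⊕ K) = M1 ⊕ M2, so the key drops out. Then M2 = (M1 ⊕ M2) ⊕ M1 over the first 6 bytes.
byte 0: (e7 ^ 23) ^ 6c = c4 ^ 6c = a8
byte 1: (dd ^ 1a) ^ 6f = c7 ^ 6f = a8
byte 2: (83 ^ 4b) ^ 67 = c8 ^ 67 = af
byte 3: (d2 ^ 14) ^ 69 = c6 ^ 69 = af
byte 4: (d0 ^ b4) ^ 6e = 64 ^ 6e = 0a
byte 5: (92 ^ b1) ^ 20 = 23 ^ 20 = 03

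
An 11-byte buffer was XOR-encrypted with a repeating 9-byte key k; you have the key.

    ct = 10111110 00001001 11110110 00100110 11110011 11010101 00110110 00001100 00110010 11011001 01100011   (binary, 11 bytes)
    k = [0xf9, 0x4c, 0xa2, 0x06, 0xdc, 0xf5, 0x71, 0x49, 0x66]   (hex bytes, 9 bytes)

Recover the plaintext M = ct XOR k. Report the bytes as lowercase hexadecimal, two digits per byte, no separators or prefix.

The 9-byte key repeats, so the effective keystream is f9 4c a2 06 dc f5 71 49 66 f9 4c.
byte 0: 190 XOR 249 =  71
byte 1:   9 XOR  76 =  69
byte 2: 246 XOR 162 =  84
byte 3:  38 XOR   6 =  32
byte 4: 243 XOR 220 =  47
byte 5: 213 XOR 245 =  32
byte 6:  54 XOR 113 =  71
byte 7:  12 XOR  73 =  69
byte 8:  50 XOR 102 =  84
byte 9: 217 XOR 249 =  32
byte 10:  99 XOR  76 =  47

474554202f20474554202f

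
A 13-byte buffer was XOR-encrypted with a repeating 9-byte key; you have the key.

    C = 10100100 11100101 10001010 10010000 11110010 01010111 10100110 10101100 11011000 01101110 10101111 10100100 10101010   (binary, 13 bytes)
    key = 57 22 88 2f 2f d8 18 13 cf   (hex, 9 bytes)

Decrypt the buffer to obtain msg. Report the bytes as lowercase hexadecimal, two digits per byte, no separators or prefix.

f3c702bfdd8fbebf17398d2c85

The 9-byte key repeats, so the effective keystream is 57 22 88 2f 2f d8 18 13 cf 57 22 88 2f.
byte 0: a4 xor 57 = f3
byte 1: e5 xor 22 = c7
byte 2: 8a xor 88 = 02
byte 3: 90 xor 2f = bf
byte 4: f2 xor 2f = dd
byte 5: 57 xor d8 = 8f
byte 6: a6 xor 18 = be
byte 7: ac xor 13 = bf
byte 8: d8 xor cf = 17
byte 9: 6e xor 57 = 39
byte 10: af xor 22 = 8d
byte 11: a4 xor 88 = 2c
byte 12: aa xor 2f = 85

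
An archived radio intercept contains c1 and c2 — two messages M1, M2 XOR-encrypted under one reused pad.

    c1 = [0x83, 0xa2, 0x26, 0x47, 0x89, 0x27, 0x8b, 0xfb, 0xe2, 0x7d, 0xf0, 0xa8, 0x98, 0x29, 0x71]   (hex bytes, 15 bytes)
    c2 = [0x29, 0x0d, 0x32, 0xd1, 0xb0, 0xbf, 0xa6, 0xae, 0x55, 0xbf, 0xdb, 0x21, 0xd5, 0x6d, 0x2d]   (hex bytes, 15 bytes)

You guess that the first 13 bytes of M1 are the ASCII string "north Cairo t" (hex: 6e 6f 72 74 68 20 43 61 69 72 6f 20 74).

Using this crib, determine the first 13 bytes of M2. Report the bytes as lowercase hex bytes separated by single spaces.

First, c1 ⊕ c2 = (M1 ⊕ K) ⊕ (M2 ⊕ K) = M1 ⊕ M2, so the key drops out. Then M2 = (M1 ⊕ M2) ⊕ M1 over the first 13 bytes.
byte 0: (83 xor 29) xor 6e = aa xor 6e = c4
byte 1: (a2 xor 0d) xor 6f = af xor 6f = c0
byte 2: (26 xor 32) xor 72 = 14 xor 72 = 66
byte 3: (47 xor d1) xor 74 = 96 xor 74 = e2
byte 4: (89 xor b0) xor 68 = 39 xor 68 = 51
byte 5: (27 xor bf) xor 20 = 98 xor 20 = b8
byte 6: (8b xor a6) xor 43 = 2d xor 43 = 6e
byte 7: (fb xor ae) xor 61 = 55 xor 61 = 34
byte 8: (e2 xor 55) xor 69 = b7 xor 69 = de
byte 9: (7d xor bf) xor 72 = c2 xor 72 = b0
byte 10: (f0 xor db) xor 6f = 2b xor 6f = 44
byte 11: (a8 xor 21) xor 20 = 89 xor 20 = a9
byte 12: (98 xor d5) xor 74 = 4d xor 74 = 39

c4 c0 66 e2 51 b8 6e 34 de b0 44 a9 39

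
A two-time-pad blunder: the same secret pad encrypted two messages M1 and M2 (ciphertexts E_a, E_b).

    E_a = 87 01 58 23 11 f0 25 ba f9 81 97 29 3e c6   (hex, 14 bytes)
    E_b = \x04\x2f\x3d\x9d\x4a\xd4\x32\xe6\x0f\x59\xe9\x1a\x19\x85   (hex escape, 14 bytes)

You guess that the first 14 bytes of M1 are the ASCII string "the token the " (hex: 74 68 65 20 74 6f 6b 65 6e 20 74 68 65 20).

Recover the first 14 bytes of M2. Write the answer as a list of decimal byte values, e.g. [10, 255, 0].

First, E_a ⊕ E_b = (M1 ⊕ K) ⊕ (M2 ⊕ K) = M1 ⊕ M2, so the key drops out. Then M2 = (M1 ⊕ M2) ⊕ M1 over the first 14 bytes.
byte 0: (87 ^ 04) ^ 74 = 83 ^ 74 = f7
byte 1: (01 ^ 2f) ^ 68 = 2e ^ 68 = 46
byte 2: (58 ^ 3d) ^ 65 = 65 ^ 65 = 00
byte 3: (23 ^ 9d) ^ 20 = be ^ 20 = 9e
byte 4: (11 ^ 4a) ^ 74 = 5b ^ 74 = 2f
byte 5: (f0 ^ d4) ^ 6f = 24 ^ 6f = 4b
byte 6: (25 ^ 32) ^ 6b = 17 ^ 6b = 7c
byte 7: (ba ^ e6) ^ 65 = 5c ^ 65 = 39
byte 8: (f9 ^ 0f) ^ 6e = f6 ^ 6e = 98
byte 9: (81 ^ 59) ^ 20 = d8 ^ 20 = f8
byte 10: (97 ^ e9) ^ 74 = 7e ^ 74 = 0a
byte 11: (29 ^ 1a) ^ 68 = 33 ^ 68 = 5b
byte 12: (3e ^ 19) ^ 65 = 27 ^ 65 = 42
byte 13: (c6 ^ 85) ^ 20 = 43 ^ 20 = 63

[247, 70, 0, 158, 47, 75, 124, 57, 152, 248, 10, 91, 66, 99]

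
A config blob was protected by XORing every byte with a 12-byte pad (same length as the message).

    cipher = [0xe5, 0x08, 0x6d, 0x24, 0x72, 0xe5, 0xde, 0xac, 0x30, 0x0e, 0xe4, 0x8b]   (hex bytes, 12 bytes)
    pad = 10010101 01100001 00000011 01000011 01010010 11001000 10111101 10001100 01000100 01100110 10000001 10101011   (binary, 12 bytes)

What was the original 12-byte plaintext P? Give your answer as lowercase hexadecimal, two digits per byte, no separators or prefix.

e5 ⊕ 95 = 70
08 ⊕ 61 = 69
6d ⊕ 03 = 6e
24 ⊕ 43 = 67
72 ⊕ 52 = 20
e5 ⊕ c8 = 2d
de ⊕ bd = 63
ac ⊕ 8c = 20
30 ⊕ 44 = 74
0e ⊕ 66 = 68
e4 ⊕ 81 = 65
8b ⊕ ab = 20

70696e67202d632074686520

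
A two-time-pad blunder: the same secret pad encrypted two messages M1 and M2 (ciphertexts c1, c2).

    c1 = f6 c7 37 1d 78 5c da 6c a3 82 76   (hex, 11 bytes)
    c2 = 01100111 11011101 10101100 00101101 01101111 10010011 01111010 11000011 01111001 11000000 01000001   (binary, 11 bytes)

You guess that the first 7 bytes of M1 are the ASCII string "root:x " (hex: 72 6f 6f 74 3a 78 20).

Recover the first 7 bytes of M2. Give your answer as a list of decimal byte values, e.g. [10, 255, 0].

[227, 117, 244, 68, 45, 183, 128]

First, c1 ⊕ c2 = (M1 ⊕ K) ⊕ (M2 ⊕ K) = M1 ⊕ M2, so the key drops out. Then M2 = (M1 ⊕ M2) ⊕ M1 over the first 7 bytes.
byte 0: (f6 ^ 67) ^ 72 = 91 ^ 72 = e3
byte 1: (c7 ^ dd) ^ 6f = 1a ^ 6f = 75
byte 2: (37 ^ ac) ^ 6f = 9b ^ 6f = f4
byte 3: (1d ^ 2d) ^ 74 = 30 ^ 74 = 44
byte 4: (78 ^ 6f) ^ 3a = 17 ^ 3a = 2d
byte 5: (5c ^ 93) ^ 78 = cf ^ 78 = b7
byte 6: (da ^ 7a) ^ 20 = a0 ^ 20 = 80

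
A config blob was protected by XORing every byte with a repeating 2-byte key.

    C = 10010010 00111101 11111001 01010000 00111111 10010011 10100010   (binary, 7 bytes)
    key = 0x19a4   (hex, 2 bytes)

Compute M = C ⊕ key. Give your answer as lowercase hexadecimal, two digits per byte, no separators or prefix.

8b99e0f42637bb

The 2-byte key repeats, so the effective keystream is 19 a4 19 a4 19 a4 19.
byte 0: 92 xor 19 = 8b
byte 1: 3d xor a4 = 99
byte 2: f9 xor 19 = e0
byte 3: 50 xor a4 = f4
byte 4: 3f xor 19 = 26
byte 5: 93 xor a4 = 37
byte 6: a2 xor 19 = bb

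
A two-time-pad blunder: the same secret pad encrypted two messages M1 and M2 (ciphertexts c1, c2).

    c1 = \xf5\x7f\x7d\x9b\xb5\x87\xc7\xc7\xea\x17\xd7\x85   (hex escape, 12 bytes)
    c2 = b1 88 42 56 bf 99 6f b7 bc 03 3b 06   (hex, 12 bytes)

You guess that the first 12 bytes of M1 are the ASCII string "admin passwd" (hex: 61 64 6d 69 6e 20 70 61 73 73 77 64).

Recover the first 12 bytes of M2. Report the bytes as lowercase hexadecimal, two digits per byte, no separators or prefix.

259352a4643ed81125679be7

First, c1 ⊕ c2 = (M1 ⊕ K) ⊕ (M2 ⊕ K) = M1 ⊕ M2, so the key drops out. Then M2 = (M1 ⊕ M2) ⊕ M1 over the first 12 bytes.
byte 0: (f5 XOR b1) XOR 61 = 44 XOR 61 = 25
byte 1: (7f XOR 88) XOR 64 = f7 XOR 64 = 93
byte 2: (7d XOR 42) XOR 6d = 3f XOR 6d = 52
byte 3: (9b XOR 56) XOR 69 = cd XOR 69 = a4
byte 4: (b5 XOR bf) XOR 6e = 0a XOR 6e = 64
byte 5: (87 XOR 99) XOR 20 = 1e XOR 20 = 3e
byte 6: (c7 XOR 6f) XOR 70 = a8 XOR 70 = d8
byte 7: (c7 XOR b7) XOR 61 = 70 XOR 61 = 11
byte 8: (ea XOR bc) XOR 73 = 56 XOR 73 = 25
byte 9: (17 XOR 03) XOR 73 = 14 XOR 73 = 67
byte 10: (d7 XOR 3b) XOR 77 = ec XOR 77 = 9b
byte 11: (85 XOR 06) XOR 64 = 83 XOR 64 = e7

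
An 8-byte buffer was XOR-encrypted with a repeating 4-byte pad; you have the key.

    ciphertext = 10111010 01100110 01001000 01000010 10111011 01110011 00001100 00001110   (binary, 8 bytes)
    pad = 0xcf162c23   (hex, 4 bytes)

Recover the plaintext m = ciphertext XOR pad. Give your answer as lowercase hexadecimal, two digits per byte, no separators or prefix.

The 4-byte key repeats, so the effective keystream is cf 16 2c 23 cf 16 2c 23.
byte 0: ba xor cf = 75
byte 1: 66 xor 16 = 70
byte 2: 48 xor 2c = 64
byte 3: 42 xor 23 = 61
byte 4: bb xor cf = 74
byte 5: 73 xor 16 = 65
byte 6: 0c xor 2c = 20
byte 7: 0e xor 23 = 2d

757064617465202d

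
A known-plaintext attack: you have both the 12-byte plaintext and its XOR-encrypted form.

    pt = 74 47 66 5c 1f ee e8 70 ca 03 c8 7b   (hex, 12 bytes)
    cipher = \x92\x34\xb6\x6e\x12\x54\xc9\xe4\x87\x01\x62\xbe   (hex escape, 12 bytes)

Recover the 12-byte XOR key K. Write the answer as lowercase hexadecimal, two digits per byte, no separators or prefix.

Since cipher = pt ⊕ K, XORing both sides with pt gives K = pt ⊕ cipher.
116 xor 146 = 230
 71 xor  52 = 115
102 xor 182 = 208
 92 xor 110 =  50
 31 xor  18 =  13
238 xor  84 = 186
232 xor 201 =  33
112 xor 228 = 148
202 xor 135 =  77
  3 xor   1 =   2
200 xor  98 = 170
123 xor 190 = 197

e673d0320dba21944d02aac5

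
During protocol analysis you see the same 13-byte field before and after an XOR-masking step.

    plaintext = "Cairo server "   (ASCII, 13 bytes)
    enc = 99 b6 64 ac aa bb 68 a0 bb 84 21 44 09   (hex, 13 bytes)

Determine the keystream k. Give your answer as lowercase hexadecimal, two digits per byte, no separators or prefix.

dad70ddec59b1bc5c9f2443629

Since enc = plaintext ⊕ k, XORing both sides with plaintext gives k = plaintext ⊕ enc.
01000011 xor 10011001 = 11011010
01100001 xor 10110110 = 11010111
01101001 xor 01100100 = 00001101
01110010 xor 10101100 = 11011110
01101111 xor 10101010 = 11000101
00100000 xor 10111011 = 10011011
01110011 xor 01101000 = 00011011
01100101 xor 10100000 = 11000101
01110010 xor 10111011 = 11001001
01110110 xor 10000100 = 11110010
01100101 xor 00100001 = 01000100
01110010 xor 01000100 = 00110110
00100000 xor 00001001 = 00101001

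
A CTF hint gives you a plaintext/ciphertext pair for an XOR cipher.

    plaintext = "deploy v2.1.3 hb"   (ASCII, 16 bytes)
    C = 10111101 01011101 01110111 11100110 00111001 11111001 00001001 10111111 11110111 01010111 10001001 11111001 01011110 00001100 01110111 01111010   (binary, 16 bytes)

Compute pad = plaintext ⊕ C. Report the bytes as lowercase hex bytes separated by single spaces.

d9 38 07 8a 56 80 29 c9 c5 79 b8 d7 6d 2c 1f 18

Since C = plaintext ⊕ pad, XORing both sides with plaintext gives pad = plaintext ⊕ C.
01100100 XOR 10111101 = 11011001
01100101 XOR 01011101 = 00111000
01110000 XOR 01110111 = 00000111
01101100 XOR 11100110 = 10001010
01101111 XOR 00111001 = 01010110
01111001 XOR 11111001 = 10000000
00100000 XOR 00001001 = 00101001
01110110 XOR 10111111 = 11001001
00110010 XOR 11110111 = 11000101
00101110 XOR 01010111 = 01111001
00110001 XOR 10001001 = 10111000
00101110 XOR 11111001 = 11010111
00110011 XOR 01011110 = 01101101
00100000 XOR 00001100 = 00101100
01101000 XOR 01110111 = 00011111
01100010 XOR 01111010 = 00011000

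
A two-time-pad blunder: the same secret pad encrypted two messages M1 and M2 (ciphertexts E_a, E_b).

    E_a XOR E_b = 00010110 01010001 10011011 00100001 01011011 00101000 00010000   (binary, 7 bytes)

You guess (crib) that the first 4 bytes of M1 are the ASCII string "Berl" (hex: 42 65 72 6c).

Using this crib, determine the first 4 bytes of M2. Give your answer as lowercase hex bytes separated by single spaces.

54 34 e9 4d

Since E_a ⊕ E_b = M1 ⊕ M2, XORing with the guessed M1 bytes yields the corresponding M2 bytes: M2 = (E_a ⊕ E_b) ⊕ M1.
byte 0: 16 ⊕ 42 = 54
byte 1: 51 ⊕ 65 = 34
byte 2: 9b ⊕ 72 = e9
byte 3: 21 ⊕ 6c = 4d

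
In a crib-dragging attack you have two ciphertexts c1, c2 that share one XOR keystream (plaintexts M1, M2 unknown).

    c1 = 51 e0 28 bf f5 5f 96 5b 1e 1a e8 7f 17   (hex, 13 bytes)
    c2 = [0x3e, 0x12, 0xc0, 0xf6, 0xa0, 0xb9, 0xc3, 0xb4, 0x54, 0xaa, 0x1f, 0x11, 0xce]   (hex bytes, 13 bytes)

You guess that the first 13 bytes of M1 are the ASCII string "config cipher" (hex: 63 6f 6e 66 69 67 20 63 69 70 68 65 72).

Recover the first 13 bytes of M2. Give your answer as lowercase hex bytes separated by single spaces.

First, c1 ⊕ c2 = (M1 ⊕ K) ⊕ (M2 ⊕ K) = M1 ⊕ M2, so the key drops out. Then M2 = (M1 ⊕ M2) ⊕ M1 over the first 13 bytes.
byte 0: (51 xor 3e) xor 63 = 6f xor 63 = 0c
byte 1: (e0 xor 12) xor 6f = f2 xor 6f = 9d
byte 2: (28 xor c0) xor 6e = e8 xor 6e = 86
byte 3: (bf xor f6) xor 66 = 49 xor 66 = 2f
byte 4: (f5 xor a0) xor 69 = 55 xor 69 = 3c
byte 5: (5f xor b9) xor 67 = e6 xor 67 = 81
byte 6: (96 xor c3) xor 20 = 55 xor 20 = 75
byte 7: (5b xor b4) xor 63 = ef xor 63 = 8c
byte 8: (1e xor 54) xor 69 = 4a xor 69 = 23
byte 9: (1a xor aa) xor 70 = b0 xor 70 = c0
byte 10: (e8 xor 1f) xor 68 = f7 xor 68 = 9f
byte 11: (7f xor 11) xor 65 = 6e xor 65 = 0b
byte 12: (17 xor ce) xor 72 = d9 xor 72 = ab

0c 9d 86 2f 3c 81 75 8c 23 c0 9f 0b ab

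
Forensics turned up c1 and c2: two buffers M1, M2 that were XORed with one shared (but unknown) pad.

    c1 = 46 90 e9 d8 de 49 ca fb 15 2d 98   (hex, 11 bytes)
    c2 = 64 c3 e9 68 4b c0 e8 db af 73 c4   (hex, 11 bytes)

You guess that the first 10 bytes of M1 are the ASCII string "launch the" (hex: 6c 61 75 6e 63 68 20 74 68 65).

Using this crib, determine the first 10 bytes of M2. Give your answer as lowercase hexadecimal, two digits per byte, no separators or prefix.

4e3275def6e10254d23b

First, c1 ⊕ c2 = (M1 ⊕ K) ⊕ (M2 ⊕ K) = M1 ⊕ M2, so the key drops out. Then M2 = (M1 ⊕ M2) ⊕ M1 over the first 10 bytes.
byte 0: (46 ⊕ 64) ⊕ 6c = 22 ⊕ 6c = 4e
byte 1: (90 ⊕ c3) ⊕ 61 = 53 ⊕ 61 = 32
byte 2: (e9 ⊕ e9) ⊕ 75 = 00 ⊕ 75 = 75
byte 3: (d8 ⊕ 68) ⊕ 6e = b0 ⊕ 6e = de
byte 4: (de ⊕ 4b) ⊕ 63 = 95 ⊕ 63 = f6
byte 5: (49 ⊕ c0) ⊕ 68 = 89 ⊕ 68 = e1
byte 6: (ca ⊕ e8) ⊕ 20 = 22 ⊕ 20 = 02
byte 7: (fb ⊕ db) ⊕ 74 = 20 ⊕ 74 = 54
byte 8: (15 ⊕ af) ⊕ 68 = ba ⊕ 68 = d2
byte 9: (2d ⊕ 73) ⊕ 65 = 5e ⊕ 65 = 3b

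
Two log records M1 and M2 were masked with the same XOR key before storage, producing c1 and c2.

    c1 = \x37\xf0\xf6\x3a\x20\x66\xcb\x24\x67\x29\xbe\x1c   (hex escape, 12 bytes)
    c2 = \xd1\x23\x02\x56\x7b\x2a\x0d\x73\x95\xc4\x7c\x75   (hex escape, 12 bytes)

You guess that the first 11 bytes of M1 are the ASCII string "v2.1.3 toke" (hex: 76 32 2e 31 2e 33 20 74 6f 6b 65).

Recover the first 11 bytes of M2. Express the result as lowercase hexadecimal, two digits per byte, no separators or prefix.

First, c1 ⊕ c2 = (M1 ⊕ K) ⊕ (M2 ⊕ K) = M1 ⊕ M2, so the key drops out. Then M2 = (M1 ⊕ M2) ⊕ M1 over the first 11 bytes.
byte 0: (37 xor d1) xor 76 = e6 xor 76 = 90
byte 1: (f0 xor 23) xor 32 = d3 xor 32 = e1
byte 2: (f6 xor 02) xor 2e = f4 xor 2e = da
byte 3: (3a xor 56) xor 31 = 6c xor 31 = 5d
byte 4: (20 xor 7b) xor 2e = 5b xor 2e = 75
byte 5: (66 xor 2a) xor 33 = 4c xor 33 = 7f
byte 6: (cb xor 0d) xor 20 = c6 xor 20 = e6
byte 7: (24 xor 73) xor 74 = 57 xor 74 = 23
byte 8: (67 xor 95) xor 6f = f2 xor 6f = 9d
byte 9: (29 xor c4) xor 6b = ed xor 6b = 86
byte 10: (be xor 7c) xor 65 = c2 xor 65 = a7

90e1da5d757fe6239d86a7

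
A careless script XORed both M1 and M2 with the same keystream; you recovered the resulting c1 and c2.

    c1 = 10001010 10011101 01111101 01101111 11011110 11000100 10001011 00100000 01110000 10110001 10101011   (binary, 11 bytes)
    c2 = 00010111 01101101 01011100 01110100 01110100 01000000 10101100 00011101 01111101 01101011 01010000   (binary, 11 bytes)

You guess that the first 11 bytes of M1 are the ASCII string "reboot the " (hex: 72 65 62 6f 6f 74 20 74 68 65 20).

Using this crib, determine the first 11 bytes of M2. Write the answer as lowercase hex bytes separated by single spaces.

First, c1 ⊕ c2 = (M1 ⊕ K) ⊕ (M2 ⊕ K) = M1 ⊕ M2, so the key drops out. Then M2 = (M1 ⊕ M2) ⊕ M1 over the first 11 bytes.
byte 0: (8a XOR 17) XOR 72 = 9d XOR 72 = ef
byte 1: (9d XOR 6d) XOR 65 = f0 XOR 65 = 95
byte 2: (7d XOR 5c) XOR 62 = 21 XOR 62 = 43
byte 3: (6f XOR 74) XOR 6f = 1b XOR 6f = 74
byte 4: (de XOR 74) XOR 6f = aa XOR 6f = c5
byte 5: (c4 XOR 40) XOR 74 = 84 XOR 74 = f0
byte 6: (8b XOR ac) XOR 20 = 27 XOR 20 = 07
byte 7: (20 XOR 1d) XOR 74 = 3d XOR 74 = 49
byte 8: (70 XOR 7d) XOR 68 = 0d XOR 68 = 65
byte 9: (b1 XOR 6b) XOR 65 = da XOR 65 = bf
byte 10: (ab XOR 50) XOR 20 = fb XOR 20 = db

ef 95 43 74 c5 f0 07 49 65 bf db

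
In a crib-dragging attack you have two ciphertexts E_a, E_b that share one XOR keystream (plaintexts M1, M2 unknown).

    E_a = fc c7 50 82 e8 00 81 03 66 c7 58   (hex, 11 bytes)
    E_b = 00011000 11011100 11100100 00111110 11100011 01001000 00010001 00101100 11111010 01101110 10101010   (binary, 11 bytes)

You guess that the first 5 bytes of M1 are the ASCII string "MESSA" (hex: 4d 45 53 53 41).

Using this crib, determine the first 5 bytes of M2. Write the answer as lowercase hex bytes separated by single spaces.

First, E_a ⊕ E_b = (M1 ⊕ K) ⊕ (M2 ⊕ K) = M1 ⊕ M2, so the key drops out. Then M2 = (M1 ⊕ M2) ⊕ M1 over the first 5 bytes.
byte 0: (fc xor 18) xor 4d = e4 xor 4d = a9
byte 1: (c7 xor dc) xor 45 = 1b xor 45 = 5e
byte 2: (50 xor e4) xor 53 = b4 xor 53 = e7
byte 3: (82 xor 3e) xor 53 = bc xor 53 = ef
byte 4: (e8 xor e3) xor 41 = 0b xor 41 = 4a

a9 5e e7 ef 4a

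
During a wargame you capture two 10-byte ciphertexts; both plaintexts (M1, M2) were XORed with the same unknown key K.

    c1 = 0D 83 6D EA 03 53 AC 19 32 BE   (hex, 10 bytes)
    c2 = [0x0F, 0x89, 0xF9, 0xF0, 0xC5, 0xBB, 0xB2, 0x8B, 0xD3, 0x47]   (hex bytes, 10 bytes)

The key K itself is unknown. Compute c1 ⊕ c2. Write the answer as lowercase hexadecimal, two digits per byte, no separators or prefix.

c1 ⊕ c2 = (M1 ⊕ K) ⊕ (M2 ⊕ K) = M1 ⊕ M2 — the shared key cancels under XOR.
byte 0: 0d XOR 0f = 02
byte 1: 83 XOR 89 = 0a
byte 2: 6d XOR f9 = 94
byte 3: ea XOR f0 = 1a
byte 4: 03 XOR c5 = c6
byte 5: 53 XOR bb = e8
byte 6: ac XOR b2 = 1e
byte 7: 19 XOR 8b = 92
byte 8: 32 XOR d3 = e1
byte 9: be XOR 47 = f9

020a941ac6e81e92e1f9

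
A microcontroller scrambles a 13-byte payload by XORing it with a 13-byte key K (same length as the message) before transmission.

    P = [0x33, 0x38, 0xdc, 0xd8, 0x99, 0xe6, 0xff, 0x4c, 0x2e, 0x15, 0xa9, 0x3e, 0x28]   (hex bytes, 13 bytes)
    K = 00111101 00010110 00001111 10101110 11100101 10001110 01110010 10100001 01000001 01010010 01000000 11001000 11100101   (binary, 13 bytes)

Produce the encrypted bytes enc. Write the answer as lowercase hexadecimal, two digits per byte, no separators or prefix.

byte 0: 33 XOR 3d = 0e
byte 1: 38 XOR 16 = 2e
byte 2: dc XOR 0f = d3
byte 3: d8 XOR ae = 76
byte 4: 99 XOR e5 = 7c
byte 5: e6 XOR 8e = 68
byte 6: ff XOR 72 = 8d
byte 7: 4c XOR a1 = ed
byte 8: 2e XOR 41 = 6f
byte 9: 15 XOR 52 = 47
byte 10: a9 XOR 40 = e9
byte 11: 3e XOR c8 = f6
byte 12: 28 XOR e5 = cd

0e2ed3767c688ded6f47e9f6cd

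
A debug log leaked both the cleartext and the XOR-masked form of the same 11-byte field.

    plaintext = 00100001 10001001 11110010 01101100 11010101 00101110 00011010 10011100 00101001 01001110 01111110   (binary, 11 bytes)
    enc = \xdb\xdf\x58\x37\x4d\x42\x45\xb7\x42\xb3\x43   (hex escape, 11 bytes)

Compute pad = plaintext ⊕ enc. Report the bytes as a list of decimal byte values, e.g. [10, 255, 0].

Since enc = plaintext ⊕ pad, XORing both sides with plaintext gives pad = plaintext ⊕ enc.
21 XOR db = fa
89 XOR df = 56
f2 XOR 58 = aa
6c XOR 37 = 5b
d5 XOR 4d = 98
2e XOR 42 = 6c
1a XOR 45 = 5f
9c XOR b7 = 2b
29 XOR 42 = 6b
4e XOR b3 = fd
7e XOR 43 = 3d

[250, 86, 170, 91, 152, 108, 95, 43, 107, 253, 61]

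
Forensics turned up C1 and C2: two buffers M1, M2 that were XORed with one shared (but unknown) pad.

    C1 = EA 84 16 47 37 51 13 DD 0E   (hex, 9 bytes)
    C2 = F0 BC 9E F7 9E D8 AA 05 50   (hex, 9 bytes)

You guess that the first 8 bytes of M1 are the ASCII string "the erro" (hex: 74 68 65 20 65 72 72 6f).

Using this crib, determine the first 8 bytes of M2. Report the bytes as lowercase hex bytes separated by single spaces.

First, C1 ⊕ C2 = (M1 ⊕ K) ⊕ (M2 ⊕ K) = M1 ⊕ M2, so the key drops out. Then M2 = (M1 ⊕ M2) ⊕ M1 over the first 8 bytes.
byte 0: (ea XOR f0) XOR 74 = 1a XOR 74 = 6e
byte 1: (84 XOR bc) XOR 68 = 38 XOR 68 = 50
byte 2: (16 XOR 9e) XOR 65 = 88 XOR 65 = ed
byte 3: (47 XOR f7) XOR 20 = b0 XOR 20 = 90
byte 4: (37 XOR 9e) XOR 65 = a9 XOR 65 = cc
byte 5: (51 XOR d8) XOR 72 = 89 XOR 72 = fb
byte 6: (13 XOR aa) XOR 72 = b9 XOR 72 = cb
byte 7: (dd XOR 05) XOR 6f = d8 XOR 6f = b7

6e 50 ed 90 cc fb cb b7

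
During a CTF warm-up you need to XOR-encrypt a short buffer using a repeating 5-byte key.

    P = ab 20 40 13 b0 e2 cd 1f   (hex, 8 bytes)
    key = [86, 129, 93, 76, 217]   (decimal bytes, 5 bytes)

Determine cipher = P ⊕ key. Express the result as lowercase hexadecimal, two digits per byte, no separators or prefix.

The 5-byte key repeats, so the effective keystream is 56 81 5d 4c d9 56 81 5d.
byte 0: 10101011 ⊕ 01010110 = 11111101
byte 1: 00100000 ⊕ 10000001 = 10100001
byte 2: 01000000 ⊕ 01011101 = 00011101
byte 3: 00010011 ⊕ 01001100 = 01011111
byte 4: 10110000 ⊕ 11011001 = 01101001
byte 5: 11100010 ⊕ 01010110 = 10110100
byte 6: 11001101 ⊕ 10000001 = 01001100
byte 7: 00011111 ⊕ 01011101 = 01000010

fda11d5f69b44c42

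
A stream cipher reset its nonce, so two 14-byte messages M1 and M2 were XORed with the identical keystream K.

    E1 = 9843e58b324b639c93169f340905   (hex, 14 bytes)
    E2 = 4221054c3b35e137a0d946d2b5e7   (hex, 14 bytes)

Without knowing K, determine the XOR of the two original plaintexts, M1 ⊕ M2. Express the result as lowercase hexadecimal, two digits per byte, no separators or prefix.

da62e0c7097e82ab33cfd9e6bce2

E1 ⊕ E2 = (M1 ⊕ K) ⊕ (M2 ⊕ K) = M1 ⊕ M2 — the shared key cancels under XOR.
98 xor 42 = da
43 xor 21 = 62
e5 xor 05 = e0
8b xor 4c = c7
32 xor 3b = 09
4b xor 35 = 7e
63 xor e1 = 82
9c xor 37 = ab
93 xor a0 = 33
16 xor d9 = cf
9f xor 46 = d9
34 xor d2 = e6
09 xor b5 = bc
05 xor e7 = e2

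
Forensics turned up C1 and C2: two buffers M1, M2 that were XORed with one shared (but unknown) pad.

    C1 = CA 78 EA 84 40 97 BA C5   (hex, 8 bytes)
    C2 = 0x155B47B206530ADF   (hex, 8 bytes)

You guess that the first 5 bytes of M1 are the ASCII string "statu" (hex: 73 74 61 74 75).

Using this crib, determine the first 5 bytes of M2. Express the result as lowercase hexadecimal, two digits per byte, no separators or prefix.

First, C1 ⊕ C2 = (M1 ⊕ K) ⊕ (M2 ⊕ K) = M1 ⊕ M2, so the key drops out. Then M2 = (M1 ⊕ M2) ⊕ M1 over the first 5 bytes.
byte 0: (ca ⊕ 15) ⊕ 73 = df ⊕ 73 = ac
byte 1: (78 ⊕ 5b) ⊕ 74 = 23 ⊕ 74 = 57
byte 2: (ea ⊕ 47) ⊕ 61 = ad ⊕ 61 = cc
byte 3: (84 ⊕ b2) ⊕ 74 = 36 ⊕ 74 = 42
byte 4: (40 ⊕ 06) ⊕ 75 = 46 ⊕ 75 = 33

ac57cc4233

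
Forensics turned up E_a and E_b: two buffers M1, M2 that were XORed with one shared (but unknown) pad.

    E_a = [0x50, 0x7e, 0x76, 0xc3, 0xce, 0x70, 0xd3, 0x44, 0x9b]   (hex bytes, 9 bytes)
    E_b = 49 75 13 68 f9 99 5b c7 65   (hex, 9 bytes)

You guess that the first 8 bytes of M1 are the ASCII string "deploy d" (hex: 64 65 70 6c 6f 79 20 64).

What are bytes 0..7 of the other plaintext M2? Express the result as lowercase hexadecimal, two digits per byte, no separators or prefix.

First, E_a ⊕ E_b = (M1 ⊕ K) ⊕ (M2 ⊕ K) = M1 ⊕ M2, so the key drops out. Then M2 = (M1 ⊕ M2) ⊕ M1 over the first 8 bytes.
byte 0: (50 ⊕ 49) ⊕ 64 = 19 ⊕ 64 = 7d
byte 1: (7e ⊕ 75) ⊕ 65 = 0b ⊕ 65 = 6e
byte 2: (76 ⊕ 13) ⊕ 70 = 65 ⊕ 70 = 15
byte 3: (c3 ⊕ 68) ⊕ 6c = ab ⊕ 6c = c7
byte 4: (ce ⊕ f9) ⊕ 6f = 37 ⊕ 6f = 58
byte 5: (70 ⊕ 99) ⊕ 79 = e9 ⊕ 79 = 90
byte 6: (d3 ⊕ 5b) ⊕ 20 = 88 ⊕ 20 = a8
byte 7: (44 ⊕ c7) ⊕ 64 = 83 ⊕ 64 = e7

7d6e15c75890a8e7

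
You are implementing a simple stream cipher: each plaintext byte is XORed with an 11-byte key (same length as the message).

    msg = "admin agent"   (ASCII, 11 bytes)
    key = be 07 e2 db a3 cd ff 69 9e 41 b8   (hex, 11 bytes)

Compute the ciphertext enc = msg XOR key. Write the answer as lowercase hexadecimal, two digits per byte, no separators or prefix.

df638fb2cded9e0efb2fcc

byte 0: 61 ^ be = df
byte 1: 64 ^ 07 = 63
byte 2: 6d ^ e2 = 8f
byte 3: 69 ^ db = b2
byte 4: 6e ^ a3 = cd
byte 5: 20 ^ cd = ed
byte 6: 61 ^ ff = 9e
byte 7: 67 ^ 69 = 0e
byte 8: 65 ^ 9e = fb
byte 9: 6e ^ 41 = 2f
byte 10: 74 ^ b8 = cc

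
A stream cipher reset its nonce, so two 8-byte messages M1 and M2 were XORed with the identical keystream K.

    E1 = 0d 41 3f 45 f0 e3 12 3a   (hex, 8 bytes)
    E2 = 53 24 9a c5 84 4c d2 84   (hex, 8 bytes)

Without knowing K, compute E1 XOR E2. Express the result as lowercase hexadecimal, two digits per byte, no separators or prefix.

5e65a58074afc0be

E1 ⊕ E2 = (M1 ⊕ K) ⊕ (M2 ⊕ K) = M1 ⊕ M2 — the shared key cancels under XOR.
byte 0: 0d ^ 53 = 5e
byte 1: 41 ^ 24 = 65
byte 2: 3f ^ 9a = a5
byte 3: 45 ^ c5 = 80
byte 4: f0 ^ 84 = 74
byte 5: e3 ^ 4c = af
byte 6: 12 ^ d2 = c0
byte 7: 3a ^ 84 = be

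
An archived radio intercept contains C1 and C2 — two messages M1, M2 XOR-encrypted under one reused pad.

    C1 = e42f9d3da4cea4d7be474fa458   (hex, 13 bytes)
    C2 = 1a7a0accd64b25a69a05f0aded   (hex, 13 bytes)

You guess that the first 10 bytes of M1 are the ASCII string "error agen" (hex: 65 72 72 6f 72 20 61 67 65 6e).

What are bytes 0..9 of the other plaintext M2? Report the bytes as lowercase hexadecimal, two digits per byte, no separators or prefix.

9b27e59e00a5e016412c

First, C1 ⊕ C2 = (M1 ⊕ K) ⊕ (M2 ⊕ K) = M1 ⊕ M2, so the key drops out. Then M2 = (M1 ⊕ M2) ⊕ M1 over the first 10 bytes.
byte 0: (e4 xor 1a) xor 65 = fe xor 65 = 9b
byte 1: (2f xor 7a) xor 72 = 55 xor 72 = 27
byte 2: (9d xor 0a) xor 72 = 97 xor 72 = e5
byte 3: (3d xor cc) xor 6f = f1 xor 6f = 9e
byte 4: (a4 xor d6) xor 72 = 72 xor 72 = 00
byte 5: (ce xor 4b) xor 20 = 85 xor 20 = a5
byte 6: (a4 xor 25) xor 61 = 81 xor 61 = e0
byte 7: (d7 xor a6) xor 67 = 71 xor 67 = 16
byte 8: (be xor 9a) xor 65 = 24 xor 65 = 41
byte 9: (47 xor 05) xor 6e = 42 xor 6e = 2c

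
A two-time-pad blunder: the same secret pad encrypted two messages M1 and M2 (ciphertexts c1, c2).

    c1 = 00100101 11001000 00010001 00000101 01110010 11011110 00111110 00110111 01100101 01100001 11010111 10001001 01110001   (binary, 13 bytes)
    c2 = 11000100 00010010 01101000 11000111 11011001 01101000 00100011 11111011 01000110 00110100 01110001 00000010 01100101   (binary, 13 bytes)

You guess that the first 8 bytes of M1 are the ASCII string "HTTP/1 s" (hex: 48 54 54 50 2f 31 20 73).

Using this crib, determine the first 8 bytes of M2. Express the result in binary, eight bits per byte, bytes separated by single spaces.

First, c1 ⊕ c2 = (M1 ⊕ K) ⊕ (M2 ⊕ K) = M1 ⊕ M2, so the key drops out. Then M2 = (M1 ⊕ M2) ⊕ M1 over the first 8 bytes.
byte 0: (25 ^ c4) ^ 48 = e1 ^ 48 = a9
byte 1: (c8 ^ 12) ^ 54 = da ^ 54 = 8e
byte 2: (11 ^ 68) ^ 54 = 79 ^ 54 = 2d
byte 3: (05 ^ c7) ^ 50 = c2 ^ 50 = 92
byte 4: (72 ^ d9) ^ 2f = ab ^ 2f = 84
byte 5: (de ^ 68) ^ 31 = b6 ^ 31 = 87
byte 6: (3e ^ 23) ^ 20 = 1d ^ 20 = 3d
byte 7: (37 ^ fb) ^ 73 = cc ^ 73 = bf

10101001 10001110 00101101 10010010 10000100 10000111 00111101 10111111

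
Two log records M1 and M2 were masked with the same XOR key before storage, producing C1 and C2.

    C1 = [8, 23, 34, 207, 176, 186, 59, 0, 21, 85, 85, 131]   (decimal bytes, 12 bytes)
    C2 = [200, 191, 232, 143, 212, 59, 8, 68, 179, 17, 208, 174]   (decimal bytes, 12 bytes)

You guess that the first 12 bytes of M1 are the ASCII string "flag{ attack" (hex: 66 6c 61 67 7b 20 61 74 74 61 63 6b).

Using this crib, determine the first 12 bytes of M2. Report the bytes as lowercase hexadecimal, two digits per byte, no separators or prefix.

a6c4ab271fa15230d225e646

First, C1 ⊕ C2 = (M1 ⊕ K) ⊕ (M2 ⊕ K) = M1 ⊕ M2, so the key drops out. Then M2 = (M1 ⊕ M2) ⊕ M1 over the first 12 bytes.
byte 0: (08 XOR c8) XOR 66 = c0 XOR 66 = a6
byte 1: (17 XOR bf) XOR 6c = a8 XOR 6c = c4
byte 2: (22 XOR e8) XOR 61 = ca XOR 61 = ab
byte 3: (cf XOR 8f) XOR 67 = 40 XOR 67 = 27
byte 4: (b0 XOR d4) XOR 7b = 64 XOR 7b = 1f
byte 5: (ba XOR 3b) XOR 20 = 81 XOR 20 = a1
byte 6: (3b XOR 08) XOR 61 = 33 XOR 61 = 52
byte 7: (00 XOR 44) XOR 74 = 44 XOR 74 = 30
byte 8: (15 XOR b3) XOR 74 = a6 XOR 74 = d2
byte 9: (55 XOR 11) XOR 61 = 44 XOR 61 = 25
byte 10: (55 XOR d0) XOR 63 = 85 XOR 63 = e6
byte 11: (83 XOR ae) XOR 6b = 2d XOR 6b = 46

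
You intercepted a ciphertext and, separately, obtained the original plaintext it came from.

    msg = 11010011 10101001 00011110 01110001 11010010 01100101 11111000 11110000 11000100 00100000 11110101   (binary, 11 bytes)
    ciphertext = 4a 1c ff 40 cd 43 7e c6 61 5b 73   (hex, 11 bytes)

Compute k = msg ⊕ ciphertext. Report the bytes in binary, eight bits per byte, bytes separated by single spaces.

10011001 10110101 11100001 00110001 00011111 00100110 10000110 00110110 10100101 01111011 10000110

Since ciphertext = msg ⊕ k, XORing both sides with msg gives k = msg ⊕ ciphertext.
11010011 XOR 01001010 = 10011001
10101001 XOR 00011100 = 10110101
00011110 XOR 11111111 = 11100001
01110001 XOR 01000000 = 00110001
11010010 XOR 11001101 = 00011111
01100101 XOR 01000011 = 00100110
11111000 XOR 01111110 = 10000110
11110000 XOR 11000110 = 00110110
11000100 XOR 01100001 = 10100101
00100000 XOR 01011011 = 01111011
11110101 XOR 01110011 = 10000110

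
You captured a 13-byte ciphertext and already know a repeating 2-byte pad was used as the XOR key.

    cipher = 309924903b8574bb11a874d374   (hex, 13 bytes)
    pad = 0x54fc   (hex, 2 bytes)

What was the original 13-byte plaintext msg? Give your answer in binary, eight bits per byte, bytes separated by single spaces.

The 2-byte key repeats, so the effective keystream is 54 fc 54 fc 54 fc 54 fc 54 fc 54 fc 54.
byte 0:  48 xor  84 = 100
byte 1: 153 xor 252 = 101
byte 2:  36 xor  84 = 112
byte 3: 144 xor 252 = 108
byte 4:  59 xor  84 = 111
byte 5: 133 xor 252 = 121
byte 6: 116 xor  84 =  32
byte 7: 187 xor 252 =  71
byte 8:  17 xor  84 =  69
byte 9: 168 xor 252 =  84
byte 10: 116 xor  84 =  32
byte 11: 211 xor 252 =  47
byte 12: 116 xor  84 =  32

01100100 01100101 01110000 01101100 01101111 01111001 00100000 01000111 01000101 01010100 00100000 00101111 00100000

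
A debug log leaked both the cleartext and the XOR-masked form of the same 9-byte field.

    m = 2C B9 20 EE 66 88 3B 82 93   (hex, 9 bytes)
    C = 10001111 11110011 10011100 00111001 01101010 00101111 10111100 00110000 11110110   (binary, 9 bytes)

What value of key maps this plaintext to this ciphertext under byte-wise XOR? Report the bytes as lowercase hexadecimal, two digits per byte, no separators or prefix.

Since C = m ⊕ key, XORing both sides with m gives key = m ⊕ C.
2c xor 8f = a3
b9 xor f3 = 4a
20 xor 9c = bc
ee xor 39 = d7
66 xor 6a = 0c
88 xor 2f = a7
3b xor bc = 87
82 xor 30 = b2
93 xor f6 = 65

a34abcd70ca787b265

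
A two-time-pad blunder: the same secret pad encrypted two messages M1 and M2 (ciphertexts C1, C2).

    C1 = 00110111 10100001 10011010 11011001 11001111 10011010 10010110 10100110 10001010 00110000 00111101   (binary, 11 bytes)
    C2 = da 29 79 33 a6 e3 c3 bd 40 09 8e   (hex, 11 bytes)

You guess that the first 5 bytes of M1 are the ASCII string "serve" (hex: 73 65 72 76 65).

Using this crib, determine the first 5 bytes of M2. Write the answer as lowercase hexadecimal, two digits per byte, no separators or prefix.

9eed919c0c

First, C1 ⊕ C2 = (M1 ⊕ K) ⊕ (M2 ⊕ K) = M1 ⊕ M2, so the key drops out. Then M2 = (M1 ⊕ M2) ⊕ M1 over the first 5 bytes.
byte 0: (37 ^ da) ^ 73 = ed ^ 73 = 9e
byte 1: (a1 ^ 29) ^ 65 = 88 ^ 65 = ed
byte 2: (9a ^ 79) ^ 72 = e3 ^ 72 = 91
byte 3: (d9 ^ 33) ^ 76 = ea ^ 76 = 9c
byte 4: (cf ^ a6) ^ 65 = 69 ^ 65 = 0c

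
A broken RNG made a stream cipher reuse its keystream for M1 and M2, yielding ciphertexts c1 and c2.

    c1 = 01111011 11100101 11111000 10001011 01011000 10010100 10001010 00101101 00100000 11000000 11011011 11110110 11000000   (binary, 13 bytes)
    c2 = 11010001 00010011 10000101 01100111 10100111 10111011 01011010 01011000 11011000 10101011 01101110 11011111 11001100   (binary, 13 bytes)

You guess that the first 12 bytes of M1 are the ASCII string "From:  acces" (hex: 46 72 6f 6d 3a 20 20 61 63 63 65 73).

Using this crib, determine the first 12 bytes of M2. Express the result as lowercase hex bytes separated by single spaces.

First, c1 ⊕ c2 = (M1 ⊕ K) ⊕ (M2 ⊕ K) = M1 ⊕ M2, so the key drops out. Then M2 = (M1 ⊕ M2) ⊕ M1 over the first 12 bytes.
byte 0: (7b xor d1) xor 46 = aa xor 46 = ec
byte 1: (e5 xor 13) xor 72 = f6 xor 72 = 84
byte 2: (f8 xor 85) xor 6f = 7d xor 6f = 12
byte 3: (8b xor 67) xor 6d = ec xor 6d = 81
byte 4: (58 xor a7) xor 3a = ff xor 3a = c5
byte 5: (94 xor bb) xor 20 = 2f xor 20 = 0f
byte 6: (8a xor 5a) xor 20 = d0 xor 20 = f0
byte 7: (2d xor 58) xor 61 = 75 xor 61 = 14
byte 8: (20 xor d8) xor 63 = f8 xor 63 = 9b
byte 9: (c0 xor ab) xor 63 = 6b xor 63 = 08
byte 10: (db xor 6e) xor 65 = b5 xor 65 = d0
byte 11: (f6 xor df) xor 73 = 29 xor 73 = 5a

ec 84 12 81 c5 0f f0 14 9b 08 d0 5a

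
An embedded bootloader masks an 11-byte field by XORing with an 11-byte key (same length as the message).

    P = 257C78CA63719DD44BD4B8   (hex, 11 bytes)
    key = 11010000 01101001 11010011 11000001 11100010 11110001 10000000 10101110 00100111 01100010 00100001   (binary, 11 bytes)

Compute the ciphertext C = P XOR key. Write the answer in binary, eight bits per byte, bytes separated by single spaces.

XOR is its own inverse, so applying the key byte-wise gives the result directly.
 37 XOR 208 = 245
124 XOR 105 =  21
120 XOR 211 = 171
202 XOR 193 =  11
 99 XOR 226 = 129
113 XOR 241 = 128
157 XOR 128 =  29
212 XOR 174 = 122
 75 XOR  39 = 108
212 XOR  98 = 182
184 XOR  33 = 153

11110101 00010101 10101011 00001011 10000001 10000000 00011101 01111010 01101100 10110110 10011001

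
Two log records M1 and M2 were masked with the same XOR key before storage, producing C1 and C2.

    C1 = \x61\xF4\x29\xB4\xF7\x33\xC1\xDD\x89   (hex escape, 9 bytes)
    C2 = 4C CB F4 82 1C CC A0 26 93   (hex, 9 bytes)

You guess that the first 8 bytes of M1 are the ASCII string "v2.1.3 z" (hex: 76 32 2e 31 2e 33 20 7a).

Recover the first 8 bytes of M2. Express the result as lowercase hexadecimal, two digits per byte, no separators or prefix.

First, C1 ⊕ C2 = (M1 ⊕ K) ⊕ (M2 ⊕ K) = M1 ⊕ M2, so the key drops out. Then M2 = (M1 ⊕ M2) ⊕ M1 over the first 8 bytes.
byte 0: (61 ⊕ 4c) ⊕ 76 = 2d ⊕ 76 = 5b
byte 1: (f4 ⊕ cb) ⊕ 32 = 3f ⊕ 32 = 0d
byte 2: (29 ⊕ f4) ⊕ 2e = dd ⊕ 2e = f3
byte 3: (b4 ⊕ 82) ⊕ 31 = 36 ⊕ 31 = 07
byte 4: (f7 ⊕ 1c) ⊕ 2e = eb ⊕ 2e = c5
byte 5: (33 ⊕ cc) ⊕ 33 = ff ⊕ 33 = cc
byte 6: (c1 ⊕ a0) ⊕ 20 = 61 ⊕ 20 = 41
byte 7: (dd ⊕ 26) ⊕ 7a = fb ⊕ 7a = 81

5b0df307c5cc4181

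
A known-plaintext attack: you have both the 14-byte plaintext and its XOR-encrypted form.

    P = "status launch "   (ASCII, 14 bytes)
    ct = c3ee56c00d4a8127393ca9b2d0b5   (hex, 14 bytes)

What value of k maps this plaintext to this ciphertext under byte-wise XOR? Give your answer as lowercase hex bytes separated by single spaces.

Since ct = P ⊕ k, XORing both sides with P gives k = P ⊕ ct.
115 XOR 195 = 176
116 XOR 238 = 154
 97 XOR  86 =  55
116 XOR 192 = 180
117 XOR  13 = 120
115 XOR  74 =  57
 32 XOR 129 = 161
108 XOR  39 =  75
 97 XOR  57 =  88
117 XOR  60 =  73
110 XOR 169 = 199
 99 XOR 178 = 209
104 XOR 208 = 184
 32 XOR 181 = 149

b0 9a 37 b4 78 39 a1 4b 58 49 c7 d1 b8 95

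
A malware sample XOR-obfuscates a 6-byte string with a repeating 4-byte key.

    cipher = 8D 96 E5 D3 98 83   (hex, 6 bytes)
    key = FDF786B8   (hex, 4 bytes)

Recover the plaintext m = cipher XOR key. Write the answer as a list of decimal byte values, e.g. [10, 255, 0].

[112, 97, 99, 107, 101, 116]

The 4-byte key repeats, so the effective keystream is fd f7 86 b8 fd f7.
byte 0: 141 ⊕ 253 = 112
byte 1: 150 ⊕ 247 =  97
byte 2: 229 ⊕ 134 =  99
byte 3: 211 ⊕ 184 = 107
byte 4: 152 ⊕ 253 = 101
byte 5: 131 ⊕ 247 = 116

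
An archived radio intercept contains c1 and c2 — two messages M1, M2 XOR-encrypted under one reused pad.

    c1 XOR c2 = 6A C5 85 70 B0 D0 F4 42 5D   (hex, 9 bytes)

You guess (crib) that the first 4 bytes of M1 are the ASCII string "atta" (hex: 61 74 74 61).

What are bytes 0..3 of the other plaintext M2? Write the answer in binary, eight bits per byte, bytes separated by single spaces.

00001011 10110001 11110001 00010001

Since c1 ⊕ c2 = M1 ⊕ M2, XORing with the guessed M1 bytes yields the corresponding M2 bytes: M2 = (c1 ⊕ c2) ⊕ M1.
6a xor 61 = 0b
c5 xor 74 = b1
85 xor 74 = f1
70 xor 61 = 11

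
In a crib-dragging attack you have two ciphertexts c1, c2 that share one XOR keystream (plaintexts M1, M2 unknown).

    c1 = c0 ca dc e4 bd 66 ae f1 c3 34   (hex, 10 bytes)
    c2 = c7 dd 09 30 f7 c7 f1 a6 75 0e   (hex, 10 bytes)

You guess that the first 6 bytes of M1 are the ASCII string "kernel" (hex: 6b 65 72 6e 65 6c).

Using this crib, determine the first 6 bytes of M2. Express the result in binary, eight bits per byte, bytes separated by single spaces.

First, c1 ⊕ c2 = (M1 ⊕ K) ⊕ (M2 ⊕ K) = M1 ⊕ M2, so the key drops out. Then M2 = (M1 ⊕ M2) ⊕ M1 over the first 6 bytes.
byte 0: (c0 XOR c7) XOR 6b = 07 XOR 6b = 6c
byte 1: (ca XOR dd) XOR 65 = 17 XOR 65 = 72
byte 2: (dc XOR 09) XOR 72 = d5 XOR 72 = a7
byte 3: (e4 XOR 30) XOR 6e = d4 XOR 6e = ba
byte 4: (bd XOR f7) XOR 65 = 4a XOR 65 = 2f
byte 5: (66 XOR c7) XOR 6c = a1 XOR 6c = cd

01101100 01110010 10100111 10111010 00101111 11001101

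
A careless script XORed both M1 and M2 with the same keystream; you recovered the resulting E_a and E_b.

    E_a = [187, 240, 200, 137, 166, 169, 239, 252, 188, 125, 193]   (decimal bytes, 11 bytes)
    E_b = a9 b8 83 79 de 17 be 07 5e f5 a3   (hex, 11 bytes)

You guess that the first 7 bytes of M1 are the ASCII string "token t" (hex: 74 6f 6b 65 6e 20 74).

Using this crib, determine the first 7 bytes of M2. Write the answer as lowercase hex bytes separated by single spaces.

First, E_a ⊕ E_b = (M1 ⊕ K) ⊕ (M2 ⊕ K) = M1 ⊕ M2, so the key drops out. Then M2 = (M1 ⊕ M2) ⊕ M1 over the first 7 bytes.
byte 0: (bb xor a9) xor 74 = 12 xor 74 = 66
byte 1: (f0 xor b8) xor 6f = 48 xor 6f = 27
byte 2: (c8 xor 83) xor 6b = 4b xor 6b = 20
byte 3: (89 xor 79) xor 65 = f0 xor 65 = 95
byte 4: (a6 xor de) xor 6e = 78 xor 6e = 16
byte 5: (a9 xor 17) xor 20 = be xor 20 = 9e
byte 6: (ef xor be) xor 74 = 51 xor 74 = 25

66 27 20 95 16 9e 25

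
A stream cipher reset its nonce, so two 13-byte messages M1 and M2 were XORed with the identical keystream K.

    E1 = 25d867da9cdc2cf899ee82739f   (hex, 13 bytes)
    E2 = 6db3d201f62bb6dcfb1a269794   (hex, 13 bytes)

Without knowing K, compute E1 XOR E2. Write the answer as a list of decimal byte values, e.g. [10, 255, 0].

[72, 107, 181, 219, 106, 247, 154, 36, 98, 244, 164, 228, 11]

E1 ⊕ E2 = (M1 ⊕ K) ⊕ (M2 ⊕ K) = M1 ⊕ M2 — the shared key cancels under XOR.
25 ⊕ 6d = 48
d8 ⊕ b3 = 6b
67 ⊕ d2 = b5
da ⊕ 01 = db
9c ⊕ f6 = 6a
dc ⊕ 2b = f7
2c ⊕ b6 = 9a
f8 ⊕ dc = 24
99 ⊕ fb = 62
ee ⊕ 1a = f4
82 ⊕ 26 = a4
73 ⊕ 97 = e4
9f ⊕ 94 = 0b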